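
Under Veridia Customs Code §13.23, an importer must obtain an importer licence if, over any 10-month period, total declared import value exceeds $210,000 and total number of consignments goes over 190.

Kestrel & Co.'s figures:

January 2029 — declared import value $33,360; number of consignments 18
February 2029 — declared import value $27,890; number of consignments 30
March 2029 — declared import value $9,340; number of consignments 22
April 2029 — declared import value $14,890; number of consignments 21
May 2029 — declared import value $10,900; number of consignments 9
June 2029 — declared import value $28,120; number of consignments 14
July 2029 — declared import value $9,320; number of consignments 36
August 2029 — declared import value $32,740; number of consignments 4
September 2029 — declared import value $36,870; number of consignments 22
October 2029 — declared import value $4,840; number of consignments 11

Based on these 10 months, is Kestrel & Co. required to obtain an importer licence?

Total declared import value: $33,360 + $27,890 + $9,340 + $14,890 + $10,900 + $28,120 + $9,320 + $32,740 + $36,870 + $4,840 = $208,270 (≤ $210,000).
Total number of consignments: 18 + 30 + 22 + 21 + 9 + 14 + 36 + 4 + 22 + 11 = 187 (≤ 190).
The test is 'and': the rule requires both, and at least one is not exceeded.

No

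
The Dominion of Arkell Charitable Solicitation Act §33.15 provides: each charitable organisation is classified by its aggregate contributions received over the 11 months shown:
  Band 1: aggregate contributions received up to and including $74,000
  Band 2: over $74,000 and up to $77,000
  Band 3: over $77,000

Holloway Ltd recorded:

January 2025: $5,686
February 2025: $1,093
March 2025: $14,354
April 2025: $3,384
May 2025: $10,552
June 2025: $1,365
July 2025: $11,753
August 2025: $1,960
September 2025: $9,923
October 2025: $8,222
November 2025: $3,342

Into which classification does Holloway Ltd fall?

Band 1

Aggregate contributions received: $5,686 + $1,093 + $14,354 + $3,384 + $10,552 + $1,365 + $11,753 + $1,960 + $9,923 + $8,222 + $3,342 = $71,634.
$71,634 ≤ $74,000, so Band 1 applies.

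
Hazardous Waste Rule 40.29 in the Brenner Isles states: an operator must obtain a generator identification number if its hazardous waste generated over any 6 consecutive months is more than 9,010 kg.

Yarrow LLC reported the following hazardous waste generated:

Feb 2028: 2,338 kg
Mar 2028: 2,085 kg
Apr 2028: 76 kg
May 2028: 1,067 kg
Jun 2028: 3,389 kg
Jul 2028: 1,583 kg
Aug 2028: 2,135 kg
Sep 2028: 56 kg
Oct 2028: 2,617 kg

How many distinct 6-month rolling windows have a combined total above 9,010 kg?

3

Feb 2028–Jul 2028: 2,338 kg + 2,085 kg + 76 kg + 1,067 kg + 3,389 kg + 1,583 kg = 10,538 kg (over)
Mar 2028–Aug 2028: 2,085 kg + 76 kg + 1,067 kg + 3,389 kg + 1,583 kg + 2,135 kg = 10,335 kg (over)
Apr 2028–Sep 2028: 76 kg + 1,067 kg + 3,389 kg + 1,583 kg + 2,135 kg + 56 kg = 8,306 kg (under)
May 2028–Oct 2028: 1,067 kg + 3,389 kg + 1,583 kg + 2,135 kg + 56 kg + 2,617 kg = 10,847 kg (over)
3 windows exceed the threshold.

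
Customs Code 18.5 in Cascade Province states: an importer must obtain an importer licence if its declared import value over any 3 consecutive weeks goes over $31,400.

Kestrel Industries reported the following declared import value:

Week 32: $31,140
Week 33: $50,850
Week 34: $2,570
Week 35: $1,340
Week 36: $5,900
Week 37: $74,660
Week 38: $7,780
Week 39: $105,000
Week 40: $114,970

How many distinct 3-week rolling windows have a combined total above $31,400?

Week 32–Week 34: $31,140 + $50,850 + $2,570 = $84,560 (over)
Week 33–Week 35: $50,850 + $2,570 + $1,340 = $54,760 (over)
Week 34–Week 36: $2,570 + $1,340 + $5,900 = $9,810 (under)
Week 35–Week 37: $1,340 + $5,900 + $74,660 = $81,900 (over)
Week 36–Week 38: $5,900 + $74,660 + $7,780 = $88,340 (over)
Week 37–Week 39: $74,660 + $7,780 + $105,000 = $187,440 (over)
Week 38–Week 40: $7,780 + $105,000 + $114,970 = $227,750 (over)
6 windows exceed the threshold.

6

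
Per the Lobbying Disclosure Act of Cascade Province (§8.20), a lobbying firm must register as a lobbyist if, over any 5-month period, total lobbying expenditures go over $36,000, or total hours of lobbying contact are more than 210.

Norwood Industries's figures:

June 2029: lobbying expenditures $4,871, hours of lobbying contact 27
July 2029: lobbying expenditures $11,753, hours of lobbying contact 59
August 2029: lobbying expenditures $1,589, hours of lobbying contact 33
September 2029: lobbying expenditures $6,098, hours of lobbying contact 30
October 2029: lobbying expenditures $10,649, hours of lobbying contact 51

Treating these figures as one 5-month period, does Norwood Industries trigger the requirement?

No

Total lobbying expenditures: $4,871 + $11,753 + $1,589 + $6,098 + $10,649 = $34,960 (≤ $36,000).
Total hours of lobbying contact: 27 + 59 + 33 + 30 + 51 = 200 (≤ 210).
The test is 'or': neither threshold is exceeded.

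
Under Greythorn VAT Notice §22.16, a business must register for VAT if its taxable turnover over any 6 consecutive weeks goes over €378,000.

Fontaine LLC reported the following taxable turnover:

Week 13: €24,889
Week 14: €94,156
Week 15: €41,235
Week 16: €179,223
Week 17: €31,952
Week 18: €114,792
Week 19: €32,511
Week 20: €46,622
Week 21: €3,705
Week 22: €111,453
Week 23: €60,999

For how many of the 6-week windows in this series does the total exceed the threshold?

4

Week 13–Week 18: €24,889 + €94,156 + €41,235 + €179,223 + €31,952 + €114,792 = €486,247 (over)
Week 14–Week 19: €94,156 + €41,235 + €179,223 + €31,952 + €114,792 + €32,511 = €493,869 (over)
Week 15–Week 20: €41,235 + €179,223 + €31,952 + €114,792 + €32,511 + €46,622 = €446,335 (over)
Week 16–Week 21: €179,223 + €31,952 + €114,792 + €32,511 + €46,622 + €3,705 = €408,805 (over)
Week 17–Week 22: €31,952 + €114,792 + €32,511 + €46,622 + €3,705 + €111,453 = €341,035 (under)
Week 18–Week 23: €114,792 + €32,511 + €46,622 + €3,705 + €111,453 + €60,999 = €370,082 (under)
4 windows exceed the threshold.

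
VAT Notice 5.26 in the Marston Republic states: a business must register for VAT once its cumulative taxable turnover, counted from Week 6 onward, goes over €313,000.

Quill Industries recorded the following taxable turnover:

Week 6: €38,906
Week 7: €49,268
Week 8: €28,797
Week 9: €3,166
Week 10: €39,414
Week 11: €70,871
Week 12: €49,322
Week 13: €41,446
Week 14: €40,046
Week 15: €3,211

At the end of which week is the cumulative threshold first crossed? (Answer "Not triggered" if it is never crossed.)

Week 13

Through Week 6: €38,906
Through Week 7: €88,174
Through Week 8: €116,971
Through Week 9: €120,137
Through Week 10: €159,551
Through Week 11: €230,422
Through Week 12: €279,744
Through Week 13: €321,190 ← exceeds threshold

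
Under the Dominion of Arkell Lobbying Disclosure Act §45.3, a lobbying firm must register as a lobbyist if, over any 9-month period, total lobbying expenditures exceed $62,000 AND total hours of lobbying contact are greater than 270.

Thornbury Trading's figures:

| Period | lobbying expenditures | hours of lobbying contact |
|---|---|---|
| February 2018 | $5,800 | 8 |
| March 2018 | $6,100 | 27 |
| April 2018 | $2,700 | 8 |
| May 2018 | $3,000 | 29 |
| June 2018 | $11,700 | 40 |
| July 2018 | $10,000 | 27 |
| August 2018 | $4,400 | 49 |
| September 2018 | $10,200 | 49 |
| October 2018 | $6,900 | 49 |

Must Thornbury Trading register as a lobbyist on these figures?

Total lobbying expenditures: $5,800 + $6,100 + $2,700 + $3,000 + $11,700 + $10,000 + $4,400 + $10,200 + $6,900 = $60,800 (≤ $62,000).
Total hours of lobbying contact: 8 + 27 + 8 + 29 + 40 + 27 + 49 + 49 + 49 = 286 (> 270).
The test is 'and': the rule requires both, and at least one is not exceeded.

No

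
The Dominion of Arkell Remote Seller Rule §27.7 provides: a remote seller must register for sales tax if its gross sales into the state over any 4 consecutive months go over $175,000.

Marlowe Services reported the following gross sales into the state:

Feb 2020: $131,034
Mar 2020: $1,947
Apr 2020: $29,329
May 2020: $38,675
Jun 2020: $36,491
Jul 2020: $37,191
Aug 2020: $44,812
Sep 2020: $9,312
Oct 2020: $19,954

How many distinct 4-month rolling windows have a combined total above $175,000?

1

Feb 2020–May 2020: $131,034 + $1,947 + $29,329 + $38,675 = $200,985 (over)
Mar 2020–Jun 2020: $1,947 + $29,329 + $38,675 + $36,491 = $106,442 (under)
Apr 2020–Jul 2020: $29,329 + $38,675 + $36,491 + $37,191 = $141,686 (under)
May 2020–Aug 2020: $38,675 + $36,491 + $37,191 + $44,812 = $157,169 (under)
Jun 2020–Sep 2020: $36,491 + $37,191 + $44,812 + $9,312 = $127,806 (under)
Jul 2020–Oct 2020: $37,191 + $44,812 + $9,312 + $19,954 = $111,269 (under)
1 window exceeds the threshold.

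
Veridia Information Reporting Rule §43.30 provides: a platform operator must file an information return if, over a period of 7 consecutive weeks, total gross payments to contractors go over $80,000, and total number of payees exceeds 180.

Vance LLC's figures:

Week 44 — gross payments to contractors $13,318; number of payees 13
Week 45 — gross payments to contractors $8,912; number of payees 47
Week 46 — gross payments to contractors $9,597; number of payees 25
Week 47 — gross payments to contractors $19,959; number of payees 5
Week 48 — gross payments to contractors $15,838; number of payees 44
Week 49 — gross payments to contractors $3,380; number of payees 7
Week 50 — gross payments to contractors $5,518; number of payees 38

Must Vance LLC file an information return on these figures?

Total gross payments to contractors: $13,318 + $8,912 + $9,597 + $19,959 + $15,838 + $3,380 + $5,518 = $76,522 (≤ $80,000).
Total number of payees: 13 + 47 + 25 + 5 + 44 + 7 + 38 = 179 (≤ 180).
The test is 'and': the rule requires both, and at least one is not exceeded.

No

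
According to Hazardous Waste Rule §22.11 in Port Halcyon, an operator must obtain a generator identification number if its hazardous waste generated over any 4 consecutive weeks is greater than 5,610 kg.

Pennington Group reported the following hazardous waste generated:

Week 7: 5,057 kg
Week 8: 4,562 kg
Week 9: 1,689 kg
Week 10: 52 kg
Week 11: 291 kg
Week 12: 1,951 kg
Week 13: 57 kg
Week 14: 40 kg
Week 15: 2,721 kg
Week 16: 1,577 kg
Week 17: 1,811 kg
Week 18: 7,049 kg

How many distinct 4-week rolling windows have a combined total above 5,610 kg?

4

Week 7–Week 10: 5,057 kg + 4,562 kg + 1,689 kg + 52 kg = 11,360 kg (over)
Week 8–Week 11: 4,562 kg + 1,689 kg + 52 kg + 291 kg = 6,594 kg (over)
Week 9–Week 12: 1,689 kg + 52 kg + 291 kg + 1,951 kg = 3,983 kg (under)
Week 10–Week 13: 52 kg + 291 kg + 1,951 kg + 57 kg = 2,351 kg (under)
Week 11–Week 14: 291 kg + 1,951 kg + 57 kg + 40 kg = 2,339 kg (under)
Week 12–Week 15: 1,951 kg + 57 kg + 40 kg + 2,721 kg = 4,769 kg (under)
Week 13–Week 16: 57 kg + 40 kg + 2,721 kg + 1,577 kg = 4,395 kg (under)
Week 14–Week 17: 40 kg + 2,721 kg + 1,577 kg + 1,811 kg = 6,149 kg (over)
Week 15–Week 18: 2,721 kg + 1,577 kg + 1,811 kg + 7,049 kg = 13,158 kg (over)
4 windows exceed the threshold.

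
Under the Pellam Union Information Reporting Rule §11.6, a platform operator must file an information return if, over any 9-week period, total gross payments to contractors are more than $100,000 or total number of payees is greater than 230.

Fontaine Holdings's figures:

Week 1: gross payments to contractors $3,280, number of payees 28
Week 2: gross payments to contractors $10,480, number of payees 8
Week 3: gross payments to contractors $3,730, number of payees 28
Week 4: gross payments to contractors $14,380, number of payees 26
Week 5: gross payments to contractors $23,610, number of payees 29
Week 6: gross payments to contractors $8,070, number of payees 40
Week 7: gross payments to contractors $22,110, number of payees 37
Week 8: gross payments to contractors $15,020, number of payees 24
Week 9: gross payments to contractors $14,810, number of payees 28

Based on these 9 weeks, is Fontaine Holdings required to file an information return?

Total gross payments to contractors: $3,280 + $10,480 + $3,730 + $14,380 + $23,610 + $8,070 + $22,110 + $15,020 + $14,810 = $115,490 (> $100,000).
Total number of payees: 28 + 8 + 28 + 26 + 29 + 40 + 37 + 24 + 28 = 248 (> 230).
The test is 'or': at least one threshold is exceeded.

Yes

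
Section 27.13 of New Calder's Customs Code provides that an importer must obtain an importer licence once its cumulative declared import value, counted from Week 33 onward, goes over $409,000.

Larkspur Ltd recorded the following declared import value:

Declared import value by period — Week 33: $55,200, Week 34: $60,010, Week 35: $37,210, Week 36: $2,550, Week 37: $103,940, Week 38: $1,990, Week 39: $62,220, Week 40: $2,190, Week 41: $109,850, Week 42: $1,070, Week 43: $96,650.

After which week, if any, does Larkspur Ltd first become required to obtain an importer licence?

Through Week 33: $55,200
Through Week 34: $115,210
Through Week 35: $152,420
Through Week 36: $154,970
Through Week 37: $258,910
Through Week 38: $260,900
Through Week 39: $323,120
Through Week 40: $325,310
Through Week 41: $435,160 ← exceeds threshold

Week 41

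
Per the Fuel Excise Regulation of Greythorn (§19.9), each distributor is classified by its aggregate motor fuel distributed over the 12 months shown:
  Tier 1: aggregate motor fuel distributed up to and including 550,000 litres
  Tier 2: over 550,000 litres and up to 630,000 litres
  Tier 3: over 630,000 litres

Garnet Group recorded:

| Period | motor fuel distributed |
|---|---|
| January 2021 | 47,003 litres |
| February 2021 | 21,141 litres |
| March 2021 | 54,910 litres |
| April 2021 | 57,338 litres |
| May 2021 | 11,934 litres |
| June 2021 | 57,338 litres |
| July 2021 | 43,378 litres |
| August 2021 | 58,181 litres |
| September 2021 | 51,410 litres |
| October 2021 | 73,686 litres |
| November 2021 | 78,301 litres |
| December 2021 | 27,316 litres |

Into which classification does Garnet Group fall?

Aggregate motor fuel distributed: 47,003 litres + 21,141 litres + 54,910 litres + 57,338 litres + 11,934 litres + 57,338 litres + 43,378 litres + 58,181 litres + 51,410 litres + 73,686 litres + 78,301 litres + 27,316 litres = 581,936 litres.
550,000 litres < 581,936 litres ≤ 630,000 litres, so Tier 2 applies.

Tier 2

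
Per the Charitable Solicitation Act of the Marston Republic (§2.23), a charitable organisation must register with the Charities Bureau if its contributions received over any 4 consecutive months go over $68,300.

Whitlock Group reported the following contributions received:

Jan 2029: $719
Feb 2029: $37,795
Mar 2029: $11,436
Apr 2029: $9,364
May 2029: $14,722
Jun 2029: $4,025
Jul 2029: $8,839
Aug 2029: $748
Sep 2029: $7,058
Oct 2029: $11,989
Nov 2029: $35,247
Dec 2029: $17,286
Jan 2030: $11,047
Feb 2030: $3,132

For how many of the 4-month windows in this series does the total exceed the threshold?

Jan 2029–Apr 2029: $719 + $37,795 + $11,436 + $9,364 = $59,314 (under)
Feb 2029–May 2029: $37,795 + $11,436 + $9,364 + $14,722 = $73,317 (over)
Mar 2029–Jun 2029: $11,436 + $9,364 + $14,722 + $4,025 = $39,547 (under)
Apr 2029–Jul 2029: $9,364 + $14,722 + $4,025 + $8,839 = $36,950 (under)
May 2029–Aug 2029: $14,722 + $4,025 + $8,839 + $748 = $28,334 (under)
Jun 2029–Sep 2029: $4,025 + $8,839 + $748 + $7,058 = $20,670 (under)
Jul 2029–Oct 2029: $8,839 + $748 + $7,058 + $11,989 = $28,634 (under)
Aug 2029–Nov 2029: $748 + $7,058 + $11,989 + $35,247 = $55,042 (under)
Sep 2029–Dec 2029: $7,058 + $11,989 + $35,247 + $17,286 = $71,580 (over)
Oct 2029–Jan 2030: $11,989 + $35,247 + $17,286 + $11,047 = $75,569 (over)
Nov 2029–Feb 2030: $35,247 + $17,286 + $11,047 + $3,132 = $66,712 (under)
3 windows exceed the threshold.

3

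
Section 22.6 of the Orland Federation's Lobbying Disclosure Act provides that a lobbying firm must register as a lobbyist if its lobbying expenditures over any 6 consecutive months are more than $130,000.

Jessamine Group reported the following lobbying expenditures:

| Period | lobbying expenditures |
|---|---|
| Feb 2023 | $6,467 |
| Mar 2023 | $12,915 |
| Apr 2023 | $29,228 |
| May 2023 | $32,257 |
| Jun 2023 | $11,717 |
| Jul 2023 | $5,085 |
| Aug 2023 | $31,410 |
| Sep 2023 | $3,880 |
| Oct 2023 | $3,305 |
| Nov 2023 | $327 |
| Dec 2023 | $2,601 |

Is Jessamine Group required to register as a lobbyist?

No

Feb 2023–Jul 2023: $6,467 + $12,915 + $29,228 + $32,257 + $11,717 + $5,085 = $97,669 (under)
Mar 2023–Aug 2023: $12,915 + $29,228 + $32,257 + $11,717 + $5,085 + $31,410 = $122,612 (under)
Apr 2023–Sep 2023: $29,228 + $32,257 + $11,717 + $5,085 + $31,410 + $3,880 = $113,577 (under)
May 2023–Oct 2023: $32,257 + $11,717 + $5,085 + $31,410 + $3,880 + $3,305 = $87,654 (under)
Jun 2023–Nov 2023: $11,717 + $5,085 + $31,410 + $3,880 + $3,305 + $327 = $55,724 (under)
Jul 2023–Dec 2023: $5,085 + $31,410 + $3,880 + $3,305 + $327 + $2,601 = $46,608 (under)
No window exceeds $130,000.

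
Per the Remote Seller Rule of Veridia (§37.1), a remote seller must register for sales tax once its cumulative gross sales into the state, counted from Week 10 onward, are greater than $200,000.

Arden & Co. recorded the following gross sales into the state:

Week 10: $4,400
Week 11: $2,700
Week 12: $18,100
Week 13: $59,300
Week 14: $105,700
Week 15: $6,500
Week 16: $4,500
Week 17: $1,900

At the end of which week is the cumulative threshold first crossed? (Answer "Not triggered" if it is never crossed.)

Week 16

Through Week 10: $4,400
Through Week 11: $7,100
Through Week 12: $25,200
Through Week 13: $84,500
Through Week 14: $190,200
Through Week 15: $196,700
Through Week 16: $201,200 ← exceeds threshold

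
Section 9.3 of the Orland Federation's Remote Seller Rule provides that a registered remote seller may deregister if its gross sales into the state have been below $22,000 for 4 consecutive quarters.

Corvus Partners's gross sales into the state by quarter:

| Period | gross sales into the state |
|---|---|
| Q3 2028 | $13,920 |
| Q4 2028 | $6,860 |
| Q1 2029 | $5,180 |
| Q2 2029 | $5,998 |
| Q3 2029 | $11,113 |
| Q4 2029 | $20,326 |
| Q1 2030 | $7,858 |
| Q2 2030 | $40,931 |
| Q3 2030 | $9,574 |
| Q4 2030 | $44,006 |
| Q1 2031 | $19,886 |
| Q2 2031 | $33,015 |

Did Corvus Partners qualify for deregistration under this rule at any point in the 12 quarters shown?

Yes

Quarters below $22,000: Q3 2028, Q4 2028, Q1 2029, Q2 2029, Q3 2029, Q4 2029, Q1 2030, Q3 2030, Q1 2031.
Longest run of consecutive quarters below the threshold: 7.
7 ≥ 4, so Corvus Partners became eligible.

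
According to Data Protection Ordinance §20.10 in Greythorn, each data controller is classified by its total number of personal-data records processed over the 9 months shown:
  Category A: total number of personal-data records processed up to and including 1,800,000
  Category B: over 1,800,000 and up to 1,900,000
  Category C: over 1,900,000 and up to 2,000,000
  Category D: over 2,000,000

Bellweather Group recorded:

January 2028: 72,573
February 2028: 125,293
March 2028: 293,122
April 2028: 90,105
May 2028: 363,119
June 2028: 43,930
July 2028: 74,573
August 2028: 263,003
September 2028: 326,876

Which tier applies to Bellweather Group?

Category A

Total number of personal-data records processed: 72,573 + 125,293 + 293,122 + 90,105 + 363,119 + 43,930 + 74,573 + 263,003 + 326,876 = 1,652,594.
1,652,594 ≤ 1,800,000, so Category A applies.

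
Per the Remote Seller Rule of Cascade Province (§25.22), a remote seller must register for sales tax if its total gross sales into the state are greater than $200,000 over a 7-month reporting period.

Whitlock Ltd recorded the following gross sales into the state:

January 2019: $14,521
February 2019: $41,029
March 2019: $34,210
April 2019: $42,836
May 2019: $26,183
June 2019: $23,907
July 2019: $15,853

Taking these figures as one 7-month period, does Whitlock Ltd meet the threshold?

Total gross sales into the state: $14,521 + $41,029 + $34,210 + $42,836 + $26,183 + $23,907 + $15,853 = $198,539.
$198,539 ≤ $200,000, so the threshold is not exceeded.

No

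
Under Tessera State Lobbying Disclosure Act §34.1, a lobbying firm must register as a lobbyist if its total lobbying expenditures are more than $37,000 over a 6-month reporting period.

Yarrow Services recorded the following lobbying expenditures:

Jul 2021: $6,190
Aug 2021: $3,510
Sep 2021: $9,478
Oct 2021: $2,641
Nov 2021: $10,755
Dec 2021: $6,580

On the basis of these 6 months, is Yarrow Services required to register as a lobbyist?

Yes

Total lobbying expenditures: $6,190 + $3,510 + $9,478 + $2,641 + $10,755 + $6,580 = $39,154.
$39,154 > $37,000, so the threshold is exceeded.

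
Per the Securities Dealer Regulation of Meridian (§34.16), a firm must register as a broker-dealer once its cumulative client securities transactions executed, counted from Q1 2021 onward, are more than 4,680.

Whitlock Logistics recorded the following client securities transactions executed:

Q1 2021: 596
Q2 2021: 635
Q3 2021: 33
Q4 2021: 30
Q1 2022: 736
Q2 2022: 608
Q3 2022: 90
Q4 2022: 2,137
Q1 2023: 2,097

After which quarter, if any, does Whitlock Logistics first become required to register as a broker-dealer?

Through Q1 2021: 596
Through Q2 2021: 1,231
Through Q3 2021: 1,264
Through Q4 2021: 1,294
Through Q1 2022: 2,030
Through Q2 2022: 2,638
Through Q3 2022: 2,728
Through Q4 2022: 4,865 ← exceeds threshold

Q4 2022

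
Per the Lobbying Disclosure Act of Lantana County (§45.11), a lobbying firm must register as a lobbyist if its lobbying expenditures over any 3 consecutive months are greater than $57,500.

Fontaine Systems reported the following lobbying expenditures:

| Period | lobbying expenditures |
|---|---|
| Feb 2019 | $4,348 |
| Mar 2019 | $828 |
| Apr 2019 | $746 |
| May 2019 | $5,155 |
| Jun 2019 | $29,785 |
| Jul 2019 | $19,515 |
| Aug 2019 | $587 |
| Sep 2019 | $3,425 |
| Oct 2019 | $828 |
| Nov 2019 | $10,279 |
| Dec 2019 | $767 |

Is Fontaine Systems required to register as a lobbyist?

No

Feb 2019–Apr 2019: $4,348 + $828 + $746 = $5,922 (under)
Mar 2019–May 2019: $828 + $746 + $5,155 = $6,729 (under)
Apr 2019–Jun 2019: $746 + $5,155 + $29,785 = $35,686 (under)
May 2019–Jul 2019: $5,155 + $29,785 + $19,515 = $54,455 (under)
Jun 2019–Aug 2019: $29,785 + $19,515 + $587 = $49,887 (under)
Jul 2019–Sep 2019: $19,515 + $587 + $3,425 = $23,527 (under)
Aug 2019–Oct 2019: $587 + $3,425 + $828 = $4,840 (under)
Sep 2019–Nov 2019: $3,425 + $828 + $10,279 = $14,532 (under)
Oct 2019–Dec 2019: $828 + $10,279 + $767 = $11,874 (under)
No window exceeds $57,500.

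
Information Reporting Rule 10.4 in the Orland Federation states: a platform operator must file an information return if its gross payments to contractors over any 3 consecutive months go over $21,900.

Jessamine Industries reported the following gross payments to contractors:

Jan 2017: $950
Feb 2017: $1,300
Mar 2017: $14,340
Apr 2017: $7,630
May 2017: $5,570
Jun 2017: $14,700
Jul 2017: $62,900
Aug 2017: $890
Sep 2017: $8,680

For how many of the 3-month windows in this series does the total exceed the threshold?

6

Jan 2017–Mar 2017: $950 + $1,300 + $14,340 = $16,590 (under)
Feb 2017–Apr 2017: $1,300 + $14,340 + $7,630 = $23,270 (over)
Mar 2017–May 2017: $14,340 + $7,630 + $5,570 = $27,540 (over)
Apr 2017–Jun 2017: $7,630 + $5,570 + $14,700 = $27,900 (over)
May 2017–Jul 2017: $5,570 + $14,700 + $62,900 = $83,170 (over)
Jun 2017–Aug 2017: $14,700 + $62,900 + $890 = $78,490 (over)
Jul 2017–Sep 2017: $62,900 + $890 + $8,680 = $72,470 (over)
6 windows exceed the threshold.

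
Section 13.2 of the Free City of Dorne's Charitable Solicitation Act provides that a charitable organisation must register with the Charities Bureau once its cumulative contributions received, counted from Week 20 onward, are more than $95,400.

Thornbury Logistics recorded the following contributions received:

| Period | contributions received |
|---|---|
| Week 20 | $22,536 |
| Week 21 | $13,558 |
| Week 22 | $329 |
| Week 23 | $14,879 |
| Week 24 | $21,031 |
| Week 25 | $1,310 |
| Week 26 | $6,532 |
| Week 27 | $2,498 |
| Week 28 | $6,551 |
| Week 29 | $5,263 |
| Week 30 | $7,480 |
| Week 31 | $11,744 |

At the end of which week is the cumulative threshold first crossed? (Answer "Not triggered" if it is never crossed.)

Through Week 20: $22,536
Through Week 21: $36,094
Through Week 22: $36,423
Through Week 23: $51,302
Through Week 24: $72,333
Through Week 25: $73,643
Through Week 26: $80,175
Through Week 27: $82,673
Through Week 28: $89,224
Through Week 29: $94,487
Through Week 30: $101,967 ← exceeds threshold

Week 30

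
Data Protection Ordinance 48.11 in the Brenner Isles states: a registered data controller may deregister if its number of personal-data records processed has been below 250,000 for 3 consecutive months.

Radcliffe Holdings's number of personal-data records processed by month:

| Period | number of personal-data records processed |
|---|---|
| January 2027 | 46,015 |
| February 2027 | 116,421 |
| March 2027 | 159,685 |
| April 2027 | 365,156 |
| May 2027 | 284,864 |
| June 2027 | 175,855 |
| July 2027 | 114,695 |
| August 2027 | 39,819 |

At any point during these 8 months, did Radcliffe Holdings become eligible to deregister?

Months below 250,000: January 2027, February 2027, March 2027, June 2027, July 2027, August 2027.
Longest run of consecutive months below the threshold: 3.
3 ≥ 3, so Radcliffe Holdings became eligible.

Yes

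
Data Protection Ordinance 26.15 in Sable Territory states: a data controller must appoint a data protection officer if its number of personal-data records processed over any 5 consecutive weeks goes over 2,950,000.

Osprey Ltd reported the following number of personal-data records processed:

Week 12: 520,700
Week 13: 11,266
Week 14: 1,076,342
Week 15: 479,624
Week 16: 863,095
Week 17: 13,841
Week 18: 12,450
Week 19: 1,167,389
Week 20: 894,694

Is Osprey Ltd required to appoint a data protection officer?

Week 12–Week 16: 520,700 + 11,266 + 1,076,342 + 479,624 + 863,095 = 2,951,027 (over)
Week 13–Week 17: 11,266 + 1,076,342 + 479,624 + 863,095 + 13,841 = 2,444,168 (under)
Week 14–Week 18: 1,076,342 + 479,624 + 863,095 + 13,841 + 12,450 = 2,445,352 (under)
Week 15–Week 19: 479,624 + 863,095 + 13,841 + 12,450 + 1,167,389 = 2,536,399 (under)
Week 16–Week 20: 863,095 + 13,841 + 12,450 + 1,167,389 + 894,694 = 2,951,469 (over)
At least one window exceeds 2,950,000.

Yes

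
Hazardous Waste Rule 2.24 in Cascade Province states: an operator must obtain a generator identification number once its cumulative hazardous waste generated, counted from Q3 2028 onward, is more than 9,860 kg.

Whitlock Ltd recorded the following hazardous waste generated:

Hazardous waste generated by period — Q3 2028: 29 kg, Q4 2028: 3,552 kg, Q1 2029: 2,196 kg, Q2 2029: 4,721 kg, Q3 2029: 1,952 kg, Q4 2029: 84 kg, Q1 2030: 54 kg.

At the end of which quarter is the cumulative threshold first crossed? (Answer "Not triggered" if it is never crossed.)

Through Q3 2028: 29 kg
Through Q4 2028: 3,581 kg
Through Q1 2029: 5,777 kg
Through Q2 2029: 10,498 kg ← exceeds threshold

Q2 2029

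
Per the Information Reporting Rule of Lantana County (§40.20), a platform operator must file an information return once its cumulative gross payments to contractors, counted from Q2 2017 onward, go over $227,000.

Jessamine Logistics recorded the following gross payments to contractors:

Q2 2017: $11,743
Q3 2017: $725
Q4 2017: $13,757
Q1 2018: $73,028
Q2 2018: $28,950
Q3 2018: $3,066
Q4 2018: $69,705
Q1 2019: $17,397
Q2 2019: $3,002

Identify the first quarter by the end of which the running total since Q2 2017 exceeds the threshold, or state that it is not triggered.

Not triggered

Through Q2 2017: $11,743
Through Q3 2017: $12,468
Through Q4 2017: $26,225
Through Q1 2018: $99,253
Through Q2 2018: $128,203
Through Q3 2018: $131,269
Through Q4 2018: $200,974
Through Q1 2019: $218,371
Through Q2 2019: $221,373
Final cumulative total $221,373 ≤ $227,000; the threshold is never exceeded.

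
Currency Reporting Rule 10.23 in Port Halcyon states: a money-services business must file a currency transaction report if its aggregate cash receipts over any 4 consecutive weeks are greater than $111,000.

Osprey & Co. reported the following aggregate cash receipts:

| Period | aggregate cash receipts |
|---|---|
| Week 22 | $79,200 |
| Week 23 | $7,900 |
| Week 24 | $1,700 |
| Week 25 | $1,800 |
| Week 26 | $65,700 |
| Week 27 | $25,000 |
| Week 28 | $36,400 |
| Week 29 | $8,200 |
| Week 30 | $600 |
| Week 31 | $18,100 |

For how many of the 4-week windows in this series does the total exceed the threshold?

Week 22–Week 25: $79,200 + $7,900 + $1,700 + $1,800 = $90,600 (under)
Week 23–Week 26: $7,900 + $1,700 + $1,800 + $65,700 = $77,100 (under)
Week 24–Week 27: $1,700 + $1,800 + $65,700 + $25,000 = $94,200 (under)
Week 25–Week 28: $1,800 + $65,700 + $25,000 + $36,400 = $128,900 (over)
Week 26–Week 29: $65,700 + $25,000 + $36,400 + $8,200 = $135,300 (over)
Week 27–Week 30: $25,000 + $36,400 + $8,200 + $600 = $70,200 (under)
Week 28–Week 31: $36,400 + $8,200 + $600 + $18,100 = $63,300 (under)
2 windows exceed the threshold.

2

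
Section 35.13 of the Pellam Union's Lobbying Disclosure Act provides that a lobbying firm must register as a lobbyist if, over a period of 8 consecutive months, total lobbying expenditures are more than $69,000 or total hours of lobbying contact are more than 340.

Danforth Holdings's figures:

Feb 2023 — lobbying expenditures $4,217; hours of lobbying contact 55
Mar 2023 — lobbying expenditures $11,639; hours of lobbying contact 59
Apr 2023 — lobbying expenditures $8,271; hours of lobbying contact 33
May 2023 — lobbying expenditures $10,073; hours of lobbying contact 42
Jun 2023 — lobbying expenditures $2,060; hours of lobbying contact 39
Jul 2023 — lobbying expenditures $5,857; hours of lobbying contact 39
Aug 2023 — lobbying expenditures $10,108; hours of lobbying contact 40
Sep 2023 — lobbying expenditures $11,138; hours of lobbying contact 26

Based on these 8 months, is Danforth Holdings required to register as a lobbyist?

No

Total lobbying expenditures: $4,217 + $11,639 + $8,271 + $10,073 + $2,060 + $5,857 + $10,108 + $11,138 = $63,363 (≤ $69,000).
Total hours of lobbying contact: 55 + 59 + 33 + 42 + 39 + 39 + 40 + 26 = 333 (≤ 340).
The test is 'or': neither threshold is exceeded.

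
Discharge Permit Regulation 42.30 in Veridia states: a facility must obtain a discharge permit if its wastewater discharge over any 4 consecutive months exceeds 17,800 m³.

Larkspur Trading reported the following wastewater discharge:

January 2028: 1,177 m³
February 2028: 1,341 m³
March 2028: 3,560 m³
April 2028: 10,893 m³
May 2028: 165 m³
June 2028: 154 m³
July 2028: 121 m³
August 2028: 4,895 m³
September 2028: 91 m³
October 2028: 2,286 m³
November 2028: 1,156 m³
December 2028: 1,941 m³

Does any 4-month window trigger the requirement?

No

January 2028–April 2028: 1,177 m³ + 1,341 m³ + 3,560 m³ + 10,893 m³ = 16,971 m³ (under)
February 2028–May 2028: 1,341 m³ + 3,560 m³ + 10,893 m³ + 165 m³ = 15,959 m³ (under)
March 2028–June 2028: 3,560 m³ + 10,893 m³ + 165 m³ + 154 m³ = 14,772 m³ (under)
April 2028–July 2028: 10,893 m³ + 165 m³ + 154 m³ + 121 m³ = 11,333 m³ (under)
May 2028–August 2028: 165 m³ + 154 m³ + 121 m³ + 4,895 m³ = 5,335 m³ (under)
June 2028–September 2028: 154 m³ + 121 m³ + 4,895 m³ + 91 m³ = 5,261 m³ (under)
July 2028–October 2028: 121 m³ + 4,895 m³ + 91 m³ + 2,286 m³ = 7,393 m³ (under)
August 2028–November 2028: 4,895 m³ + 91 m³ + 2,286 m³ + 1,156 m³ = 8,428 m³ (under)
September 2028–December 2028: 91 m³ + 2,286 m³ + 1,156 m³ + 1,941 m³ = 5,474 m³ (under)
No window exceeds 17,800 m³.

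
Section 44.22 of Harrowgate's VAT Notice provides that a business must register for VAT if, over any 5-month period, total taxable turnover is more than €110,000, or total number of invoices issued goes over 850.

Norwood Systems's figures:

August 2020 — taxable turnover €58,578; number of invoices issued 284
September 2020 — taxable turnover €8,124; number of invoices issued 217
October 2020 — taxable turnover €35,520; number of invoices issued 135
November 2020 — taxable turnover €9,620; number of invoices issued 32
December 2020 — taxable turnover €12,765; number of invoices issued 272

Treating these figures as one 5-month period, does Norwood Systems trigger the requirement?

Total taxable turnover: €58,578 + €8,124 + €35,520 + €9,620 + €12,765 = €124,607 (> €110,000).
Total number of invoices issued: 284 + 217 + 135 + 32 + 272 = 940 (> 850).
The test is 'or': at least one threshold is exceeded.

Yes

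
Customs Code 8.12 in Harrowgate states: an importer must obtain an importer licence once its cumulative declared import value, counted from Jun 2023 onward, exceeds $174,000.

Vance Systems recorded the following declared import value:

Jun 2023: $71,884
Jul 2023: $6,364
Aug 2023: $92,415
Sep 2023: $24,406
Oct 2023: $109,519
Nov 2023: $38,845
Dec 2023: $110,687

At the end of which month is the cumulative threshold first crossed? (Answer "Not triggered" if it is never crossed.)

Through Jun 2023: $71,884
Through Jul 2023: $78,248
Through Aug 2023: $170,663
Through Sep 2023: $195,069 ← exceeds threshold

Sep 2023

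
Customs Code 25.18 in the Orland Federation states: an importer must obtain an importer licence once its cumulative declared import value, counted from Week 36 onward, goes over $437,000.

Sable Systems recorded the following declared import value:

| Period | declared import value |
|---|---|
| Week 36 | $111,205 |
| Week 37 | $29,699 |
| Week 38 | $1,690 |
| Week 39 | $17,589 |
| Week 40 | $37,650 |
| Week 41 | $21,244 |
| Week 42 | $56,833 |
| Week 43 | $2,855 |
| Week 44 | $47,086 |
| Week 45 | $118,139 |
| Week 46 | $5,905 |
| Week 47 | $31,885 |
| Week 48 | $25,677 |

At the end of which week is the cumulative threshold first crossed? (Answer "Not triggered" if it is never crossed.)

Through Week 36: $111,205
Through Week 37: $140,904
Through Week 38: $142,594
Through Week 39: $160,183
Through Week 40: $197,833
Through Week 41: $219,077
Through Week 42: $275,910
Through Week 43: $278,765
Through Week 44: $325,851
Through Week 45: $443,990 ← exceeds threshold

Week 45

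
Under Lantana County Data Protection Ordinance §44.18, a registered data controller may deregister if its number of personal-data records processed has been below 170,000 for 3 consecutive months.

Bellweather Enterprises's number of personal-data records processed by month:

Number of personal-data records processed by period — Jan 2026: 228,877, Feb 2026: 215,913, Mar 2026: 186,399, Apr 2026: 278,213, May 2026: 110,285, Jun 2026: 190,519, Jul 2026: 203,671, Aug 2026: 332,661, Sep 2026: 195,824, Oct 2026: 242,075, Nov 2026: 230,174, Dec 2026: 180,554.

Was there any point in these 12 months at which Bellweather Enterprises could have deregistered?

Months below 170,000: May 2026.
Longest run of consecutive months below the threshold: 1.
1 < 3, so Bellweather Enterprises never became eligible.

No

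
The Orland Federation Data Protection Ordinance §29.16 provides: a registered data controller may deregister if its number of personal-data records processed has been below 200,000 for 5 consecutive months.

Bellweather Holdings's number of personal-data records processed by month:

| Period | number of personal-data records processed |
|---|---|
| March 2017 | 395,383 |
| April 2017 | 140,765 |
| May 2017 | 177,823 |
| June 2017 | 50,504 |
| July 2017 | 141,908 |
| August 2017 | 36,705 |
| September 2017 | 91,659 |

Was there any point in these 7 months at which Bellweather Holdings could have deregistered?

Yes

Months below 200,000: April 2017, May 2017, June 2017, July 2017, August 2017, September 2017.
Longest run of consecutive months below the threshold: 6.
6 ≥ 5, so Bellweather Holdings became eligible.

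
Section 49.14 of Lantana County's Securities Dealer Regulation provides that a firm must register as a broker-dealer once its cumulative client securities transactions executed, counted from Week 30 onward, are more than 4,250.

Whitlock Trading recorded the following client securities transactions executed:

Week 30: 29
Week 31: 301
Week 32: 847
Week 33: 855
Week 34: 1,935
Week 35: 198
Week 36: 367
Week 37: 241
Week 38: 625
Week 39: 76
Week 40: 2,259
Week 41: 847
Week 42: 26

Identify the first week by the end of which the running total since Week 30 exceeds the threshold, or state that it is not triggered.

Week 36

Through Week 30: 29
Through Week 31: 330
Through Week 32: 1,177
Through Week 33: 2,032
Through Week 34: 3,967
Through Week 35: 4,165
Through Week 36: 4,532 ← exceeds threshold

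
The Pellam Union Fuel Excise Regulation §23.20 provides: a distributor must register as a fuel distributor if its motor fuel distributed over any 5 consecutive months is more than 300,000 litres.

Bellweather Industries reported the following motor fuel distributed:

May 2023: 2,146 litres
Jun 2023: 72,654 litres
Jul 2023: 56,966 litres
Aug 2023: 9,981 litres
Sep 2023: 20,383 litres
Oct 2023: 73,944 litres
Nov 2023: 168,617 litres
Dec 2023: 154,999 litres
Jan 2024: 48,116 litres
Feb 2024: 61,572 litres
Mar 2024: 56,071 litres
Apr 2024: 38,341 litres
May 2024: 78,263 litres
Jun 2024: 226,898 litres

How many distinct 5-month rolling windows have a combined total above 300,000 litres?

7

May 2023–Sep 2023: 2,146 litres + 72,654 litres + 56,966 litres + 9,981 litres + 20,383 litres = 162,130 litres (under)
Jun 2023–Oct 2023: 72,654 litres + 56,966 litres + 9,981 litres + 20,383 litres + 73,944 litres = 233,928 litres (under)
Jul 2023–Nov 2023: 56,966 litres + 9,981 litres + 20,383 litres + 73,944 litres + 168,617 litres = 329,891 litres (over)
Aug 2023–Dec 2023: 9,981 litres + 20,383 litres + 73,944 litres + 168,617 litres + 154,999 litres = 427,924 litres (over)
Sep 2023–Jan 2024: 20,383 litres + 73,944 litres + 168,617 litres + 154,999 litres + 48,116 litres = 466,059 litres (over)
Oct 2023–Feb 2024: 73,944 litres + 168,617 litres + 154,999 litres + 48,116 litres + 61,572 litres = 507,248 litres (over)
Nov 2023–Mar 2024: 168,617 litres + 154,999 litres + 48,116 litres + 61,572 litres + 56,071 litres = 489,375 litres (over)
Dec 2023–Apr 2024: 154,999 litres + 48,116 litres + 61,572 litres + 56,071 litres + 38,341 litres = 359,099 litres (over)
Jan 2024–May 2024: 48,116 litres + 61,572 litres + 56,071 litres + 38,341 litres + 78,263 litres = 282,363 litres (under)
Feb 2024–Jun 2024: 61,572 litres + 56,071 litres + 38,341 litres + 78,263 litres + 226,898 litres = 461,145 litres (over)
7 windows exceed the threshold.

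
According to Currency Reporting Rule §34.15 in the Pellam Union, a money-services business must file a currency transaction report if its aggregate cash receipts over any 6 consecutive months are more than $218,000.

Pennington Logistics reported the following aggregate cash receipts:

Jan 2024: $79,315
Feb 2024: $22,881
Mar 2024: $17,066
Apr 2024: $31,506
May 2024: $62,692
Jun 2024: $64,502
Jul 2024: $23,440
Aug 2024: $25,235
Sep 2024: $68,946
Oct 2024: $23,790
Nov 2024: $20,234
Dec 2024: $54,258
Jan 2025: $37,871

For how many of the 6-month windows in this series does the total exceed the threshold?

7

Jan 2024–Jun 2024: $79,315 + $22,881 + $17,066 + $31,506 + $62,692 + $64,502 = $277,962 (over)
Feb 2024–Jul 2024: $22,881 + $17,066 + $31,506 + $62,692 + $64,502 + $23,440 = $222,087 (over)
Mar 2024–Aug 2024: $17,066 + $31,506 + $62,692 + $64,502 + $23,440 + $25,235 = $224,441 (over)
Apr 2024–Sep 2024: $31,506 + $62,692 + $64,502 + $23,440 + $25,235 + $68,946 = $276,321 (over)
May 2024–Oct 2024: $62,692 + $64,502 + $23,440 + $25,235 + $68,946 + $23,790 = $268,605 (over)
Jun 2024–Nov 2024: $64,502 + $23,440 + $25,235 + $68,946 + $23,790 + $20,234 = $226,147 (over)
Jul 2024–Dec 2024: $23,440 + $25,235 + $68,946 + $23,790 + $20,234 + $54,258 = $215,903 (under)
Aug 2024–Jan 2025: $25,235 + $68,946 + $23,790 + $20,234 + $54,258 + $37,871 = $230,334 (over)
7 windows exceed the threshold.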